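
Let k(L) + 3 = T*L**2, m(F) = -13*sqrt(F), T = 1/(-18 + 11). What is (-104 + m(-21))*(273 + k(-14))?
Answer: -25168 - 3146*I*sqrt(21) ≈ -25168.0 - 14417.0*I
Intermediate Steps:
T = -1/7 (T = 1/(-7) = -1/7 ≈ -0.14286)
k(L) = -3 - L**2/7
(-104 + m(-21))*(273 + k(-14)) = (-104 - 13*I*sqrt(21))*(273 + (-3 - 1/7*(-14)**2)) = (-104 - 13*I*sqrt(21))*(273 + (-3 - 1/7*196)) = (-104 - 13*I*sqrt(21))*(273 + (-3 - 28)) = (-104 - 13*I*sqrt(21))*(273 - 31) = (-104 - 13*I*sqrt(21))*242 = -25168 - 3146*I*sqrt(21)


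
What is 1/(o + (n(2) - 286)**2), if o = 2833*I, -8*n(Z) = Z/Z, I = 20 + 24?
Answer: 64/13217249 ≈ 4.8422e-6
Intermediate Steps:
I = 44
n(Z) = -1/8 (n(Z) = -Z/(8*Z) = -1/8*1 = -1/8)
o = 124652 (o = 2833*44 = 124652)
1/(o + (n(2) - 286)**2) = 1/(124652 + (-1/8 - 286)**2) = 1/(124652 + (-2289/8)**2) = 1/(124652 + 5239521/64) = 1/(13217249/64) = 64/13217249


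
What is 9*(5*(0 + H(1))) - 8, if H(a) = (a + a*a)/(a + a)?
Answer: 37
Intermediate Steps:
H(a) = (a + a**2)/(2*a) (H(a) = (a + a**2)/((2*a)) = (a + a**2)*(1/(2*a)) = (a + a**2)/(2*a))
9*(5*(0 + H(1))) - 8 = 9*(5*(0 + (1/2 + (1/2)*1))) - 8 = 9*(5*(0 + (1/2 + 1/2))) - 8 = 9*(5*(0 + 1)) - 8 = 9*(5*1) - 8 = 9*5 - 8 = 45 - 8 = 37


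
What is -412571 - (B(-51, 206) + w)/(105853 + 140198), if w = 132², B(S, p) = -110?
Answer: -101513524435/246051 ≈ -4.1257e+5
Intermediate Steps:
w = 17424
-412571 - (B(-51, 206) + w)/(105853 + 140198) = -412571 - (-110 + 17424)/(105853 + 140198) = -412571 - 17314/246051 = -101513524435/246051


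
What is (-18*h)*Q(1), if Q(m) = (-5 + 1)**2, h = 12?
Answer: -3456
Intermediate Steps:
Q(m) = 16 (Q(m) = (-4)**2 = 16)
(-18*h)*Q(1) = -18*12*16 = -216*16 = -3456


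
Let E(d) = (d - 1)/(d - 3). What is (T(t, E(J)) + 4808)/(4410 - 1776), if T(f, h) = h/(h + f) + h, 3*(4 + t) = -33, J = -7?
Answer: 853552/467535 ≈ 1.8256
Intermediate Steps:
t = -15 (t = -4 + (⅓)*(-33) = -4 - 11 = -15)
E(d) = (-1 + d)/(-3 + d)
T(f, h) = h + h/(f + h) (T(f, h) = h/(f + h) + h = h + h/(f + h))
(T(t, E(J)) + 4808)/(4410 - 1776) = (((-1 - 7)/(-3 - 7))*(1 - 15 + (-1 - 7)/(-3 - 7))/(-15 + (-1 - 7)/(-3 - 7)) + 4808)/(4410 - 1776) = ((-8/(-10))*(1 - 15 - 8/(-10))/(-15 - 8/(-10)) + 4808)/2634 = ((-⅒*(-8))*(1 - 15 - ⅒*(-8))/(-15 - ⅒*(-8)) + 4808)*(1/2634) = (4*(1 - 15 + ⅘)/(5*(-15 + ⅘)) + 4808)*(1/2634) = ((⅘)*(-66/5)/(-71/5) + 4808)*(1/2634) = ((⅘)*(-5/71)*(-66/5) + 4808)*(1/2634) = (264/355 + 4808)*(1/2634) = (1707104/355)*(1/2634) = 853552/467535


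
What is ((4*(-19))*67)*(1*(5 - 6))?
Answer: 5092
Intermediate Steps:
((4*(-19))*67)*(1*(5 - 6)) = (-76*67)*(1*(-1)) = -5092*(-1) = 5092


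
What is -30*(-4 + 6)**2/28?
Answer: -30/7 ≈ -4.2857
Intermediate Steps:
-30*(-4 + 6)**2/28 = -30*2**2*(1/28) = -30*4*(1/28) = -120*1/28 = -30/7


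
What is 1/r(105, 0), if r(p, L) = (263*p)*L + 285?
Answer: 1/285 ≈ 0.0035088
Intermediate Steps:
r(p, L) = 285 + 263*L*p (r(p, L) = 263*L*p + 285 = 285 + 263*L*p)
1/r(105, 0) = 1/(285 + 263*0*105) = 1/(285 + 0) = 1/285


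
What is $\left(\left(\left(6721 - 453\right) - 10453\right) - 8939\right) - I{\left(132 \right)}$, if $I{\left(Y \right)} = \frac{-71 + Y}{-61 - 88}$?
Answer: $- \frac{1955415}{149} \approx -13124.0$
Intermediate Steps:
$I{\left(Y \right)} = \frac{71}{149} - \frac{Y}{149}$ ($I{\left(Y \right)} = \frac{-71 + Y}{-149} = \left(-71 + Y\right) \left(- \frac{1}{149}\right) = \frac{71}{149} - \frac{Y}{149}$)
$\left(\left(\left(6721 - 453\right) - 10453\right) - 8939\right) - I{\left(132 \right)} = \left(\left(\left(6721 - 453\right) - 10453\right) - 8939\right) - \left(\frac{71}{149} - \frac{132}{149}\right) = \left(\left(6268 - 10453\right) - 8939\right) - \left(\frac{71}{149} - \frac{132}{149}\right) = \left(-4185 - 8939\right) - - \frac{61}{149} = -13124 + \frac{61}{149} = - \frac{1955415}{149}$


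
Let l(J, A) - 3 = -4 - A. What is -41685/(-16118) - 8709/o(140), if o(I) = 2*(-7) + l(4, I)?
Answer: 146832837/2498290 ≈ 58.773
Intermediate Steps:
l(J, A) = -1 - A (l(J, A) = 3 + (-4 - A) = -1 - A)
o(I) = -15 - I (o(I) = 2*(-7) + (-1 - I) = -14 + (-1 - I) = -15 - I)
-41685/(-16118) - 8709/o(140) = -41685/(-16118) - 8709/(-15 - 1*140) = -41685*(-1/16118) - 8709/(-15 - 140) = 41685/16118 - 8709/(-155) = 41685/16118 - 8709*(-1/155) = 41685/16118 + 8709/155 = 146832837/2498290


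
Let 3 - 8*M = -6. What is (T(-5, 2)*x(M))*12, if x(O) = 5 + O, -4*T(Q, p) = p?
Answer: -147/4 ≈ -36.750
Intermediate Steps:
M = 9/8 (M = 3/8 - ⅛*(-6) = 3/8 + ¾ = 9/8 ≈ 1.1250)
T(Q, p) = -p/4
(T(-5, 2)*x(M))*12 = ((-¼*2)*(5 + 9/8))*12 = -½*49/8*12 = -49/16*12 = -147/4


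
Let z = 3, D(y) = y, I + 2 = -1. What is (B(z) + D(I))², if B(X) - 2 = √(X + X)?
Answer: (1 - √6)² ≈ 2.1010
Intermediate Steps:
I = -3 (I = -2 - 1 = -3)
B(X) = 2 + √2*√X (B(X) = 2 + √(X + X) = 2 + √(2*X) = 2 + √2*√X)
(B(z) + D(I))² = ((2 + √2*√3) - 3)² = ((2 + √6) - 3)² = (-1 + √6)²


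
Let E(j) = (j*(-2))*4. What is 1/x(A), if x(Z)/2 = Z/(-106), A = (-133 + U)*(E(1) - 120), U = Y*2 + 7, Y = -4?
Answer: -53/17152 ≈ -0.0030900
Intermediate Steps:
E(j) = -8*j (E(j) = -2*j*4 = -8*j)
U = -1 (U = -4*2 + 7 = -8 + 7 = -1)
A = 17152 (A = (-133 - 1)*(-8*1 - 120) = -134*(-8 - 120) = -134*(-128) = 17152)
x(Z) = -Z/53 (x(Z) = 2*(Z/(-106)) = 2*(Z*(-1/106)) = 2*(-Z/106) = -Z/53)
1/x(A) = 1/(-1/53*17152) = 1/(-17152/53) = -53/17152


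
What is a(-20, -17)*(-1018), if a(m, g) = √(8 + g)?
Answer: -3054*I ≈ -3054.0*I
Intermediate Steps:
a(-20, -17)*(-1018) = √(8 - 17)*(-1018) = √(-9)*(-1018) = (3*I)*(-1018) = -3054*I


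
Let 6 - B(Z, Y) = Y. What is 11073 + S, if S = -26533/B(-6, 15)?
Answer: 126190/9 ≈ 14021.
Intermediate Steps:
B(Z, Y) = 6 - Y
S = 26533/9 (S = -26533/(6 - 1*15) = -26533/(6 - 15) = -26533/(-9) = -26533*(-⅑) = 26533/9 ≈ 2948.1)
11073 + S = 11073 + 26533/9 = 126190/9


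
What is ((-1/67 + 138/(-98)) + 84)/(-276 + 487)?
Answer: 271100/692713 ≈ 0.39136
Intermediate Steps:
((-1/67 + 138/(-98)) + 84)/(-276 + 487) = ((-1*1/67 + 138*(-1/98)) + 84)/211 = ((-1/67 - 69/49) + 84)*(1/211) = (-4672/3283 + 84)*(1/211) = (271100/3283)*(1/211) = 271100/692713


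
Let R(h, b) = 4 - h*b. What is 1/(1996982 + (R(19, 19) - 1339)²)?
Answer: 1/4873398 ≈ 2.0520e-7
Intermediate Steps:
R(h, b) = 4 - b*h
1/(1996982 + (R(19, 19) - 1339)²) = 1/(1996982 + ((4 - 1*19*19) - 1339)²) = 1/(1996982 + ((4 - 361) - 1339)²) = 1/(1996982 + (-357 - 1339)²) = 1/(1996982 + (-1696)²) = 1/(1996982 + 2876416) = 1/4873398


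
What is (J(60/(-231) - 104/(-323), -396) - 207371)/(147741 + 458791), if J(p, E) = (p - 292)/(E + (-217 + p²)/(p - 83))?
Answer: -4185058551040328537/12240771454050203564 ≈ -0.34190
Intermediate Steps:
J(p, E) = (-292 + p)/(E + (-217 + p²)/(-83 + p))
(J(60/(-231) - 104/(-323), -396) - 207371)/(147741 + 458791) = ((24236 + (60/(-231) - 104/(-323))² - 375*(60/(-231) - 104/(-323)))/(-217 + (60/(-231) - 104/(-323))² - 83*(-396) - 396*(60/(-231) - 104/(-323))) - 207371)/(147741 + 458791) = ((24236 + (60*(-1/231) - 104*(-1/323))² - 375*(60*(-1/231) - 104*(-1/323)))/(-217 + (60*(-1/231) - 104*(-1/323))² + 32868 - 396*(60*(-1/231) - 104*(-1/323))) - 207371)/606532 = ((24236 + (-20/77 + 104/323)² - 375*(-20/77 + 104/323))/(-217 + (-20/77 + 104/323)² + 32868 - 396*(-20/77 + 104/323)) - 207371)*(1/606532) = ((24236 + (1548/24871)² - 375*1548/24871)/(-217 + (1548/24871)² + 32868 - 396*1548/24871) - 207371)*(1/606532) = ((24236 + 2396304/618566641 - 580500/24871)/(-217 + 2396304/618566641 + 32868 - 55728/2261) - 207371)*(1/606532) = ((14977145892080/618566641)/(20181575669627/618566641) - 207371)*(1/606532) = ((618566641/20181575669627)*(14977145892080/618566641) - 207371)*(1/606532) = (14977145892080/20181575669627 - 207371)*(1/606532) = -4185058551040328537/20181575669627*1/606532 = -4185058551040328537/12240771454050203564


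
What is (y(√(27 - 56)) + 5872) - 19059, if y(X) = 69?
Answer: -13118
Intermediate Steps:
(y(√(27 - 56)) + 5872) - 19059 = (69 + 5872) - 19059 = 5941 - 19059 = -13118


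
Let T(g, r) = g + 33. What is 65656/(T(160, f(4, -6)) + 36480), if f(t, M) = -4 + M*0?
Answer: 65656/36673 ≈ 1.7903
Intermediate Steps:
f(t, M) = -4 (f(t, M) = -4 + 0 = -4)
T(g, r) = 33 + g
65656/(T(160, f(4, -6)) + 36480) = 65656/((33 + 160) + 36480) = 65656/(193 + 36480) = 65656/36673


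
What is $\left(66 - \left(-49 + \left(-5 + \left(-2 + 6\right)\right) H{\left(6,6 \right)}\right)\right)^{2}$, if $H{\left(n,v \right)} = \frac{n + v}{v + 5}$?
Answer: $\frac{1630729}{121} \approx 13477.0$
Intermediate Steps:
$H{\left(n,v \right)} = \frac{n + v}{5 + v}$
$\left(66 - \left(-49 + \left(-5 + \left(-2 + 6\right)\right) H{\left(6,6 \right)}\right)\right)^{2} = \left(66 + \left(49 - \left(-5 + \left(-2 + 6\right)\right) \frac{6 + 6}{5 + 6}\right)\right)^{2} = \left(66 + \left(49 - \left(-5 + 4\right) \frac{1}{11} \cdot 12\right)\right)^{2} = \left(66 + \left(49 - - \frac{12}{11}\right)\right)^{2} = \left(66 + \left(49 + \frac{12}{11}\right)\right)^{2} = \left(66 + \frac{551}{11}\right)^{2} = \left(\frac{1277}{11}\right)^{2} = \frac{1630729}{121}$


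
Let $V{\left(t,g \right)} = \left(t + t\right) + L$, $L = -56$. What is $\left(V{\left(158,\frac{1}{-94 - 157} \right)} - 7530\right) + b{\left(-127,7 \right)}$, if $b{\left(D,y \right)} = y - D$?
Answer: $-7136$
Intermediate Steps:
$V{\left(t,g \right)} = -56 + 2 t$ ($V{\left(t,g \right)} = \left(t + t\right) - 56 = 2 t - 56 = -56 + 2 t$)
$\left(V{\left(158,\frac{1}{-94 - 157} \right)} - 7530\right) + b{\left(-127,7 \right)} = \left(\left(-56 + 2 \cdot 158\right) - 7530\right) + \left(7 - -127\right) = \left(\left(-56 + 316\right) - 7530\right) + \left(7 + 127\right) = \left(260 - 7530\right) + 134 = -7270 + 134 = -7136$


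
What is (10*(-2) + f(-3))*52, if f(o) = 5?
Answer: -780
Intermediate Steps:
(10*(-2) + f(-3))*52 = (10*(-2) + 5)*52 = (-20 + 5)*52 = -15*52 = -780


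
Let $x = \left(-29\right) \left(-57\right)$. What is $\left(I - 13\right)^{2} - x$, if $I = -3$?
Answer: $-1397$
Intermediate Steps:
$x = 1653$
$\left(I - 13\right)^{2} - x = \left(-3 - 13\right)^{2} - 1653 = \left(-16\right)^{2} - 1653 = 256 - 1653 = -1397$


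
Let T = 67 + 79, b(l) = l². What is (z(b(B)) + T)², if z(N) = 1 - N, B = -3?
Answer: 19044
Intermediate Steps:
T = 146
(z(b(B)) + T)² = ((1 - 1*(-3)²) + 146)² = ((1 - 1*9) + 146)² = ((1 - 9) + 146)² = (-8 + 146)² = 138² = 19044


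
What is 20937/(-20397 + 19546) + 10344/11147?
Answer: -224581995/9486097 ≈ -23.675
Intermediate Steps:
20937/(-20397 + 19546) + 10344/11147 = 20937/(-851) + 10344*(1/11147) = 20937*(-1/851) + 10344/11147 = -20937/851 + 10344/11147 = -224581995/9486097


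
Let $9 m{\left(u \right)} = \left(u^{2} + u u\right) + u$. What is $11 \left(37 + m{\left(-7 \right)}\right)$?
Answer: $\frac{4664}{9} \approx 518.22$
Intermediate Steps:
$m{\left(u \right)} = \frac{u}{9} + \frac{2 u^{2}}{9}$ ($m{\left(u \right)} = \frac{\left(u^{2} + u u\right) + u}{9} = \frac{\left(u^{2} + u^{2}\right) + u}{9} = \frac{2 u^{2} + u}{9} = \frac{u + 2 u^{2}}{9} = \frac{u}{9} + \frac{2 u^{2}}{9}$)
$11 \left(37 + m{\left(-7 \right)}\right) = 11 \left(37 + \frac{1}{9} \left(-7\right) \left(1 + 2 \left(-7\right)\right)\right) = 11 \left(37 + \frac{1}{9} \left(-7\right) \left(1 - 14\right)\right) = 11 \left(37 + \frac{1}{9} \left(-7\right) \left(-13\right)\right) = 11 \left(37 + \frac{91}{9}\right) = 11 \cdot \frac{424}{9} = \frac{4664}{9}$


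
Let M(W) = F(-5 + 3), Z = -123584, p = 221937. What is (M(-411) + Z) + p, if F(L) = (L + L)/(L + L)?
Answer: 98354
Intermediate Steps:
F(L) = 1 (F(L) = (2*L)/((2*L)) = (2*L)*(1/(2*L)) = 1)
M(W) = 1
(M(-411) + Z) + p = (1 - 123584) + 221937 = -123583 + 221937 = 98354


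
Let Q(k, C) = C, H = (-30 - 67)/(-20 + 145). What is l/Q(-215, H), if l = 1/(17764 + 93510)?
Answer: -125/10793578 ≈ -1.1581e-5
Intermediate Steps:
l = 1/111274 ≈ 8.9868e-6
H = -97/125 ≈ -0.77600
l/Q(-215, H) = 1/(111274*(-97/125)) = (1/111274)*(-125/97) = -125/10793578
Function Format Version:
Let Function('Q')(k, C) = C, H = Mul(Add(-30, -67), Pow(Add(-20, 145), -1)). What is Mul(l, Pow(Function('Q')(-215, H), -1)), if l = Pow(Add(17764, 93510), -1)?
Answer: Rational(-125, 10793578) ≈ -1.1581e-5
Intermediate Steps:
l = Rational(1, 111274) (l = Pow(111274, -1) = Rational(1, 111274) ≈ 8.9868e-6)
H = Rational(-97, 125) (H = Mul(-97, Pow(125, -1)) = Mul(-97, Rational(1, 125)) = Rational(-97, 125) ≈ -0.77600)
Mul(l, Pow(Function('Q')(-215, H), -1)) = Mul(Rational(1, 111274), Pow(Rational(-97, 125), -1)) = Mul(Rational(1, 111274), Rational(-125, 97)) = Rational(-125, 10793578)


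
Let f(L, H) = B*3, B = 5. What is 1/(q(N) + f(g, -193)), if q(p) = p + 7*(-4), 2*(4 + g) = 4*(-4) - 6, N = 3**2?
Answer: -1/4 ≈ -0.25000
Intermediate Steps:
N = 9
g = -15 (g = -4 + (4*(-4) - 6)/2 = -4 + (-16 - 6)/2 = -4 + (1/2)*(-22) = -4 - 11 = -15)
f(L, H) = 15 (f(L, H) = 5*3 = 15)
q(p) = -28 + p (q(p) = p - 28 = -28 + p)
1/(q(N) + f(g, -193)) = 1/((-28 + 9) + 15) = 1/(-19 + 15) = 1/(-4) = -1/4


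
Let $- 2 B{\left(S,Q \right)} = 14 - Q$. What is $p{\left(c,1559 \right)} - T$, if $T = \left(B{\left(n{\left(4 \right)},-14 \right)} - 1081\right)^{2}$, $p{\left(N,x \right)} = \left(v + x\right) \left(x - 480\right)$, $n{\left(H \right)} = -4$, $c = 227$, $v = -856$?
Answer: $-440488$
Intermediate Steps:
$B{\left(S,Q \right)} = -7 + \frac{Q}{2}$ ($B{\left(S,Q \right)} = - \frac{14 - Q}{2} = -7 + \frac{Q}{2}$)
$p{\left(N,x \right)} = \left(-856 + x\right) \left(-480 + x\right)$ ($p{\left(N,x \right)} = \left(-856 + x\right) \left(x - 480\right) = \left(-856 + x\right) \left(-480 + x\right)$)
$T = 1199025$ ($T = \left(\left(-7 + \frac{1}{2} \left(-14\right)\right) - 1081\right)^{2} = \left(\left(-7 - 7\right) - 1081\right)^{2} = \left(-14 - 1081\right)^{2} = \left(-1095\right)^{2} = 1199025$)
$p{\left(c,1559 \right)} - T = \left(410880 + 1559^{2} - 2082824\right) - 1199025 = \left(410880 + 2430481 - 2082824\right) - 1199025 = 758537 - 1199025 = -440488$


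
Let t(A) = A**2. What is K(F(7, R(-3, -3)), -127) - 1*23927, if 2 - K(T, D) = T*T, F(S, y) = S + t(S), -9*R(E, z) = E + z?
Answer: -27061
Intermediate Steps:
R(E, z) = -E/9 - z/9 (R(E, z) = -(E + z)/9 = -E/9 - z/9)
F(S, y) = S + S**2
K(T, D) = 2 - T**2 (K(T, D) = 2 - T*T = 2 - T**2)
K(F(7, R(-3, -3)), -127) - 1*23927 = (2 - (7*(1 + 7))**2) - 1*23927 = (2 - (7*8)**2) - 23927 = (2 - 1*56**2) - 23927 = (2 - 1*3136) - 23927 = (2 - 3136) - 23927 = -3134 - 23927 = -27061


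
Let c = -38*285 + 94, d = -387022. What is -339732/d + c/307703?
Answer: 4562794882/5413083203 ≈ 0.84292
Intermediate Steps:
c = -10736 (c = -10830 + 94 = -10736)
-339732/d + c/307703 = -339732/(-387022) - 10736/307703 = -339732*(-1/387022) - 10736*1/307703 = 169866/193511 - 976/27973 = 4562794882/5413083203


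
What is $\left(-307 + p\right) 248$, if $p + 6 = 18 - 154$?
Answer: $-111352$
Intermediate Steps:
$p = -142$ ($p = -6 + \left(18 - 154\right) = -6 - 136 = -142$)
$\left(-307 + p\right) 248 = \left(-307 - 142\right) 248 = \left(-449\right) 248 = -111352$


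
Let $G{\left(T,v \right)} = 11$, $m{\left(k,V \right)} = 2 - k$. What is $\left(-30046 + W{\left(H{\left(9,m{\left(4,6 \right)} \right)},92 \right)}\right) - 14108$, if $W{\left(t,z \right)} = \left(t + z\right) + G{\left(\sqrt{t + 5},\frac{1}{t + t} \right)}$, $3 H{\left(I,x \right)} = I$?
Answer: $-44048$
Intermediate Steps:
$H{\left(I,x \right)} = \frac{I}{3}$
$W{\left(t,z \right)} = 11 + t + z$ ($W{\left(t,z \right)} = \left(t + z\right) + 11 = 11 + t + z$)
$\left(-30046 + W{\left(H{\left(9,m{\left(4,6 \right)} \right)},92 \right)}\right) - 14108 = \left(-30046 + \left(11 + \frac{1}{3} \cdot 9 + 92\right)\right) - 14108 = \left(-30046 + \left(11 + 3 + 92\right)\right) - 14108 = \left(-30046 + 106\right) - 14108 = -29940 - 14108 = -44048$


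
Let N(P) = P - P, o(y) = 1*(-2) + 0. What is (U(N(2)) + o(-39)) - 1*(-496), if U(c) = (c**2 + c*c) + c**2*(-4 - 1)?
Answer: 494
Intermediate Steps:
o(y) = -2 (o(y) = -2 + 0 = -2)
N(P) = 0
U(c) = -3*c**2 (U(c) = (c**2 + c**2) + c**2*(-5) = 2*c**2 - 5*c**2 = -3*c**2)
(U(N(2)) + o(-39)) - 1*(-496) = (-3*0**2 - 2) - 1*(-496) = (-3*0 - 2) + 496 = (0 - 2) + 496 = -2 + 496 = 494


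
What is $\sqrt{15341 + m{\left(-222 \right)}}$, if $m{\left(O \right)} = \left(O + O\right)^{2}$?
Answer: $\sqrt{212477} \approx 460.95$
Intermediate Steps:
$m{\left(O \right)} = 4 O^{2}$ ($m{\left(O \right)} = \left(2 O\right)^{2} = 4 O^{2}$)
$\sqrt{15341 + m{\left(-222 \right)}} = \sqrt{15341 + 4 \left(-222\right)^{2}} = \sqrt{15341 + 4 \cdot 49284} = \sqrt{15341 + 197136} = \sqrt{212477}$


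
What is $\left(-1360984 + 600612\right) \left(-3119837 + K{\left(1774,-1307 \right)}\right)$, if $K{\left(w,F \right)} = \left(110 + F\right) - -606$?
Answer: $2372686079216$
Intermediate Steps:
$K{\left(w,F \right)} = 716 + F$ ($K{\left(w,F \right)} = \left(110 + F\right) + 606 = 716 + F$)
$\left(-1360984 + 600612\right) \left(-3119837 + K{\left(1774,-1307 \right)}\right) = \left(-1360984 + 600612\right) \left(-3119837 + \left(716 - 1307\right)\right) = - 760372 \left(-3119837 - 591\right) = \left(-760372\right) \left(-3120428\right) = 2372686079216$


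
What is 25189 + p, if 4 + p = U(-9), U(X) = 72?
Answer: 25257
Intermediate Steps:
p = 68 (p = -4 + 72 = 68)
25189 + p = 25189 + 68 = 25257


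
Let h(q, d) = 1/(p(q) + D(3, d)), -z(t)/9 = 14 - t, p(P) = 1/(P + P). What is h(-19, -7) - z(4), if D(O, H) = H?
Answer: 23992/267 ≈ 89.858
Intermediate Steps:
p(P) = 1/(2*P)
z(t) = -126 + 9*t (z(t) = -9*(14 - t) = -126 + 9*t)
h(q, d) = 1/(d + 1/(2*q)) (h(q, d) = 1/(1/(2*q) + d) = 1/(d + 1/(2*q)))
h(-19, -7) - z(4) = 2*(-19)/(1 + 2*(-7)*(-19)) - (-126 + 9*4) = 2*(-19)/(1 + 266) - (-126 + 36) = 2*(-19)/267 - 1*(-90) = 2*(-19)*(1/267) + 90 = -38/267 + 90 = 23992/267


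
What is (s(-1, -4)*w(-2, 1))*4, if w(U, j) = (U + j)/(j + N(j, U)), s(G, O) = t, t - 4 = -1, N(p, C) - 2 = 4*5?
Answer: -12/23 ≈ -0.52174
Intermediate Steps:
N(p, C) = 22 (N(p, C) = 2 + 4*5 = 2 + 20 = 22)
t = 3 (t = 4 - 1 = 3)
s(G, O) = 3
w(U, j) = (U + j)/(22 + j) (w(U, j) = (U + j)/(j + 22) = (U + j)/(22 + j))
(s(-1, -4)*w(-2, 1))*4 = (3*((-2 + 1)/(22 + 1)))*4 = (3*(-1/23))*4 = -3/23*4 = -12/23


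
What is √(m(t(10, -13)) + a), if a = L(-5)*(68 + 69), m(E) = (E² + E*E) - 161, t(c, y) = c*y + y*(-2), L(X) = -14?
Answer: √19553 ≈ 139.83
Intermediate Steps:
t(c, y) = -2*y + c*y (t(c, y) = c*y - 2*y = -2*y + c*y)
m(E) = -161 + 2*E² (m(E) = (E² + E²) - 161 = 2*E² - 161 = -161 + 2*E²)
a = -1918 (a = -14*(68 + 69) = -14*137 = -1918)
√(m(t(10, -13)) + a) = √((-161 + 2*(-13*(-2 + 10))²) - 1918) = √((-161 + 2*(-13*8)²) - 1918) = √((-161 + 2*(-104)²) - 1918) = √((-161 + 2*10816) - 1918) = √((-161 + 21632) - 1918) = √(21471 - 1918) = √19553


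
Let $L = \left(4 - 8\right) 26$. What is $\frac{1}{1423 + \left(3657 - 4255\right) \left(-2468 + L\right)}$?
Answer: $\frac{1}{1539479} \approx 6.4957 \cdot 10^{-7}$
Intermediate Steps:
$L = -104$ ($L = \left(-4\right) 26 = -104$)
$\frac{1}{1423 + \left(3657 - 4255\right) \left(-2468 + L\right)} = \frac{1}{1423 + \left(3657 - 4255\right) \left(-2468 - 104\right)} = \frac{1}{1423 - -1538056} = \frac{1}{1423 + 1538056} = \frac{1}{1539479}$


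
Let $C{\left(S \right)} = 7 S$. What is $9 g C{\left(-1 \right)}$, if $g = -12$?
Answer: $756$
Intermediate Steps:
$9 g C{\left(-1 \right)} = 9 \left(-12\right) 7 \left(-1\right) = \left(-108\right) \left(-7\right) = 756$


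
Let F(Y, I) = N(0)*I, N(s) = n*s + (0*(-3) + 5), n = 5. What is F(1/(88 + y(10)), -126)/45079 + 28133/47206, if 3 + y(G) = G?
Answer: 1238467727/2127999274 ≈ 0.58199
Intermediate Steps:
y(G) = -3 + G
N(s) = 5 + 5*s (N(s) = 5*s + (0*(-3) + 5) = 5*s + (0 + 5) = 5*s + 5 = 5 + 5*s)
F(Y, I) = 5*I (F(Y, I) = (5 + 5*0)*I = (5 + 0)*I = 5*I)
F(1/(88 + y(10)), -126)/45079 + 28133/47206 = (5*(-126))/45079 + 28133/47206 = -630*1/45079 + 28133*(1/47206) = -630/45079 + 28133/47206 = 1238467727/2127999274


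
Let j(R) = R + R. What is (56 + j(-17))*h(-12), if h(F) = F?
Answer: -264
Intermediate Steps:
j(R) = 2*R
(56 + j(-17))*h(-12) = (56 + 2*(-17))*(-12) = (56 - 34)*(-12) = 22*(-12) = -264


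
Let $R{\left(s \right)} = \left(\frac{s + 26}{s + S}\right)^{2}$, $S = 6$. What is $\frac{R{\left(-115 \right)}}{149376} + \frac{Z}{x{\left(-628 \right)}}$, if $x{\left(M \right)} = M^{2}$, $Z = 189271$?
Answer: $\frac{20994326864065}{43745473974144} \approx 0.47992$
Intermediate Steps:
$R{\left(s \right)} = \frac{\left(26 + s\right)^{2}}{\left(6 + s\right)^{2}}$ ($R{\left(s \right)} = \left(\frac{s + 26}{s + 6}\right)^{2} = \left(\frac{26 + s}{6 + s}\right)^{2} = \frac{\left(26 + s\right)^{2}}{\left(6 + s\right)^{2}}$)
$\frac{R{\left(-115 \right)}}{149376} + \frac{Z}{x{\left(-628 \right)}} = \frac{\frac{1}{\left(6 - 115\right)^{2}} \left(26 - 115\right)^{2}}{149376} + \frac{189271}{\left(-628\right)^{2}} = \frac{\left(-89\right)^{2}}{11881} \cdot \frac{1}{149376} + \frac{189271}{394384} = \frac{1}{11881} \cdot 7921 \cdot \frac{1}{149376} + 189271 \cdot \frac{1}{394384} = \frac{7921}{11881} \cdot \frac{1}{149376} + \frac{189271}{394384} = \frac{7921}{1774736256} + \frac{189271}{394384} = \frac{20994326864065}{43745473974144}$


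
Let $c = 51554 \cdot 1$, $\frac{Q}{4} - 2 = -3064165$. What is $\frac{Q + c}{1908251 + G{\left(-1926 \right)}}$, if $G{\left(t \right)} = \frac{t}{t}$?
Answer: $- \frac{678061}{106014} \approx -6.396$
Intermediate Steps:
$G{\left(t \right)} = 1$
$Q = -12256652$ ($Q = 8 + 4 \left(-3064165\right) = 8 - 12256660 = -12256652$)
$c = 51554$
$\frac{Q + c}{1908251 + G{\left(-1926 \right)}} = \frac{-12256652 + 51554}{1908251 + 1} = - \frac{12205098}{1908252} = \left(-12205098\right) \frac{1}{1908252} = - \frac{678061}{106014}$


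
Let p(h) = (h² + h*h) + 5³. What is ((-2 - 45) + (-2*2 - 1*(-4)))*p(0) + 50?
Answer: -5825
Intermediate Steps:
p(h) = 125 + 2*h² (p(h) = (h² + h²) + 125 = 2*h² + 125 = 125 + 2*h²)
((-2 - 45) + (-2*2 - 1*(-4)))*p(0) + 50 = ((-2 - 45) + (-2*2 - 1*(-4)))*(125 + 2*0²) + 50 = (-47 + (-4 + 4))*(125 + 2*0) + 50 = (-47 + 0)*(125 + 0) + 50 = -47*125 + 50 = -5875 + 50 = -5825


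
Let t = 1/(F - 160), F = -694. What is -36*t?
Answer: 18/427 ≈ 0.042155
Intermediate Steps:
t = -1/854 (t = 1/(-694 - 160) = 1/(-854) = -1/854 ≈ -0.0011710)
-36*t = -36*(-1/854) = 18/427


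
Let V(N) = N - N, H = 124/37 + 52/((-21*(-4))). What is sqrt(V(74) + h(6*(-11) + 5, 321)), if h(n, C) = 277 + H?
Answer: sqrt(169629978)/777 ≈ 16.762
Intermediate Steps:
H = 3085/777 (H = 124*(1/37) + 52/84 = 124/37 + 52*(1/84) = 124/37 + 13/21 = 3085/777 ≈ 3.9704)
V(N) = 0
h(n, C) = 218314/777 (h(n, C) = 277 + 3085/777 = 218314/777)
sqrt(V(74) + h(6*(-11) + 5, 321)) = sqrt(0 + 218314/777) = sqrt(218314/777) = sqrt(169629978)/777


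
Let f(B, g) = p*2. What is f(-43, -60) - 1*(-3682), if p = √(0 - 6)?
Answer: 3682 + 2*I*√6 ≈ 3682.0 + 4.899*I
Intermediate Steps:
p = I*√6 (p = √(-6) = I*√6 ≈ 2.4495*I)
f(B, g) = 2*I*√6 (f(B, g) = (I*√6)*2 = 2*I*√6)
f(-43, -60) - 1*(-3682) = 2*I*√6 - 1*(-3682) = 2*I*√6 + 3682 = 3682 + 2*I*√6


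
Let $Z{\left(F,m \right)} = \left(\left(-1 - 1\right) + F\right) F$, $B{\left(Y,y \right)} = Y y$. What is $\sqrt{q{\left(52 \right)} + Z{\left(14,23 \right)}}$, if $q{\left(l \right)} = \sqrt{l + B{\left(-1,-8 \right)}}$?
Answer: $\sqrt{168 + 2 \sqrt{15}} \approx 13.257$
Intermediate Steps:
$Z{\left(F,m \right)} = F \left(-2 + F\right)$ ($Z{\left(F,m \right)} = \left(-2 + F\right) F = F \left(-2 + F\right)$)
$q{\left(l \right)} = \sqrt{8 + l}$ ($q{\left(l \right)} = \sqrt{l - -8} = \sqrt{l + 8} = \sqrt{8 + l}$)
$\sqrt{q{\left(52 \right)} + Z{\left(14,23 \right)}} = \sqrt{\sqrt{8 + 52} + 14 \left(-2 + 14\right)} = \sqrt{\sqrt{60} + 14 \cdot 12} = \sqrt{2 \sqrt{15} + 168} = \sqrt{168 + 2 \sqrt{15}}$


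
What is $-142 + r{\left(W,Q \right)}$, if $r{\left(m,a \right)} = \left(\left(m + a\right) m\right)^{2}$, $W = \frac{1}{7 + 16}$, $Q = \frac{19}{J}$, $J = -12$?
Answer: $- \frac{5722008143}{40297104} \approx -142.0$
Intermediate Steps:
$Q = - \frac{19}{12}$ ($Q = \frac{19}{-12} = 19 \left(- \frac{1}{12}\right) = - \frac{19}{12} \approx -1.5833$)
$W = \frac{1}{23} \approx 0.043478$
$r{\left(m,a \right)} = m^{2} \left(a + m\right)^{2}$ ($r{\left(m,a \right)} = \left(\left(a + m\right) m\right)^{2} = \left(m \left(a + m\right)\right)^{2} = m^{2} \left(a + m\right)^{2}$)
$-142 + r{\left(W,Q \right)} = -142 + \frac{\left(- \frac{19}{12} + \frac{1}{23}\right)^{2}}{529} = -142 + \frac{\left(- \frac{425}{276}\right)^{2}}{529} = -142 + \frac{1}{529} \cdot \frac{180625}{76176} = -142 + \frac{180625}{40297104} = - \frac{5722008143}{40297104}$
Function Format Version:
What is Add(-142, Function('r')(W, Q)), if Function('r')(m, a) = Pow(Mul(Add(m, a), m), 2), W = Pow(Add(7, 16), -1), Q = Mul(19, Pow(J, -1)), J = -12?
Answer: Rational(-5722008143, 40297104) ≈ -142.00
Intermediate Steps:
Q = Rational(-19, 12) (Q = Mul(19, Pow(-12, -1)) = Mul(19, Rational(-1, 12)) = Rational(-19, 12) ≈ -1.5833)
W = Rational(1, 23) (W = Pow(23, -1) = Rational(1, 23) ≈ 0.043478)
Function('r')(m, a) = Mul(Pow(m, 2), Pow(Add(a, m), 2)) (Function('r')(m, a) = Pow(Mul(Add(a, m), m), 2) = Pow(Mul(m, Add(a, m)), 2) = Mul(Pow(m, 2), Pow(Add(a, m), 2)))
Add(-142, Function('r')(W, Q)) = Add(-142, Mul(Pow(Rational(1, 23), 2), Pow(Add(Rational(-19, 12), Rational(1, 23)), 2))) = Add(-142, Mul(Rational(1, 529), Pow(Rational(-425, 276), 2))) = Add(-142, Mul(Rational(1, 529), Rational(180625, 76176))) = Add(-142, Rational(180625, 40297104)) = Rational(-5722008143, 40297104)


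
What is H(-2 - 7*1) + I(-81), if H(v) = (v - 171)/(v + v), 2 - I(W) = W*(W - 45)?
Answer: -10194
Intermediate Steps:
I(W) = 2 - W*(-45 + W) (I(W) = 2 - W*(W - 45) = 2 - W*(-45 + W))
H(v) = (-171 + v)/(2*v) (H(v) = (-171 + v)/((2*v)) = (-171 + v)*(1/(2*v)) = (-171 + v)/(2*v))
H(-2 - 7*1) + I(-81) = (-171 + (-2 - 7*1))/(2*(-2 - 7*1)) + (2 - 1*(-81)**2 + 45*(-81)) = (-171 + (-2 - 7))/(2*(-2 - 7)) + (2 - 1*6561 - 3645) = (1/2)*(-171 - 9)/(-9) + (2 - 6561 - 3645) = (1/2)*(-1/9)*(-180) - 10204 = 10 - 10204 = -10194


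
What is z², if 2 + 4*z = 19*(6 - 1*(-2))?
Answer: 5625/4 ≈ 1406.3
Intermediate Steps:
z = 75/2 (z = -½ + (19*(6 - 1*(-2)))/4 = -½ + (19*(6 + 2))/4 = -½ + (19*8)/4 = -½ + (¼)*152 = -½ + 38 = 75/2 ≈ 37.500)
z² = (75/2)² = 5625/4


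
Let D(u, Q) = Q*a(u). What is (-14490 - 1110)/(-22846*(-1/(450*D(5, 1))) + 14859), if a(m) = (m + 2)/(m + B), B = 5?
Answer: -4914000/4703431 ≈ -1.0448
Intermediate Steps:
a(m) = (2 + m)/(5 + m) (a(m) = (m + 2)/(m + 5) = (2 + m)/(5 + m))
D(u, Q) = Q*(2 + u)/(5 + u) (D(u, Q) = Q*((2 + u)/(5 + u)) = Q*(2 + u)/(5 + u))
(-14490 - 1110)/(-22846*(-1/(450*D(5, 1))) + 14859) = (-14490 - 1110)/(-22846*(-(5 + 5)/(450*(2 + 5))) + 14859) = -15600/(-22846/(((1*7/10)*30)*(-15)) + 14859) = -15600/(-22846/(((1*(1/10)*7)*30)*(-15)) + 14859) = -15600/(-22846/(((7/10)*30)*(-15)) + 14859) = -15600/(-22846/(21*(-15)) + 14859) = -15600/(-22846/(-315) + 14859) = -15600/(-22846*(-1/315) + 14859) = -15600/(22846/315 + 14859) = -15600/4703431/315 = -15600*315/4703431 = -4914000/4703431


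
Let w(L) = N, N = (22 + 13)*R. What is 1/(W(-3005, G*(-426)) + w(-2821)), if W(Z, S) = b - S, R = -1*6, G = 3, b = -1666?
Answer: -1/598 ≈ -0.0016722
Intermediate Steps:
R = -6
W(Z, S) = -1666 - S
N = -210 (N = (22 + 13)*(-6) = 35*(-6) = -210)
w(L) = -210
1/(W(-3005, G*(-426)) + w(-2821)) = 1/((-1666 - 3*(-426)) - 210) = 1/((-1666 - 1*(-1278)) - 210) = 1/((-1666 + 1278) - 210) = 1/(-388 - 210) = 1/(-598) = -1/598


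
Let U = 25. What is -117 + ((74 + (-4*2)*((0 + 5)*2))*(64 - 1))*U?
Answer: -9567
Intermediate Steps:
-117 + ((74 + (-4*2)*((0 + 5)*2))*(64 - 1))*U = -117 + ((74 + (-4*2)*((0 + 5)*2))*(64 - 1))*25 = -117 + ((74 - 40*2)*63)*25 = -117 + ((74 - 8*10)*63)*25 = -117 + ((74 - 80)*63)*25 = -117 - 6*63*25 = -117 - 378*25 = -117 - 9450 = -9567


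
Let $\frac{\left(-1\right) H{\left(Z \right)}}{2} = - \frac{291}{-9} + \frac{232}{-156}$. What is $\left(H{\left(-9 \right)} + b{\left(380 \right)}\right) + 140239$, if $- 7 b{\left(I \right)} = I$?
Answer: $\frac{12751195}{91} \approx 1.4012 \cdot 10^{5}$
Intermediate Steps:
$H{\left(Z \right)} = - \frac{802}{13}$ ($H{\left(Z \right)} = - 2 \left(- \frac{291}{-9} + \frac{232}{-156}\right) = - 2 \left(\left(-291\right) \left(- \frac{1}{9}\right) + 232 \left(- \frac{1}{156}\right)\right) = - 2 \left(\frac{97}{3} - \frac{58}{39}\right) = \left(-2\right) \frac{401}{13} = - \frac{802}{13}$)
$b{\left(I \right)} = - \frac{I}{7}$
$\left(H{\left(-9 \right)} + b{\left(380 \right)}\right) + 140239 = \left(- \frac{802}{13} - \frac{380}{7}\right) + 140239 = - \frac{10554}{91} + 140239 = \frac{12751195}{91}$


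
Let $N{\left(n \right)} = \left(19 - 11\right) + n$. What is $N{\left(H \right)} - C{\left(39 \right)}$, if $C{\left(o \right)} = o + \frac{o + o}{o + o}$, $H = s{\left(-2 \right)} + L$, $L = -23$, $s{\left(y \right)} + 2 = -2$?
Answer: $-59$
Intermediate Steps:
$s{\left(y \right)} = -4$ ($s{\left(y \right)} = -2 - 2 = -4$)
$H = -27$ ($H = -4 - 23 = -27$)
$N{\left(n \right)} = 8 + n$
$C{\left(o \right)} = 1 + o$ ($C{\left(o \right)} = o + \frac{2 o}{2 o} = o + 2 o \frac{1}{2 o} = o + 1 = 1 + o$)
$N{\left(H \right)} - C{\left(39 \right)} = \left(8 - 27\right) - \left(1 + 39\right) = -19 - 40 = -59$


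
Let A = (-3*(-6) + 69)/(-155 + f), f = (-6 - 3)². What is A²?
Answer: 7569/5476 ≈ 1.3822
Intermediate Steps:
f = 81 (f = (-9)² = 81)
A = -87/74 (A = (-3*(-6) + 69)/(-155 + 81) = (18 + 69)/(-74) = 87*(-1/74) = -87/74 ≈ -1.1757)
A² = (-87/74)² = 7569/5476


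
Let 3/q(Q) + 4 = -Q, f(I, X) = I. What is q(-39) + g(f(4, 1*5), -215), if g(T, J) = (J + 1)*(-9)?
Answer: 67413/35 ≈ 1926.1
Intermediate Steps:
g(T, J) = -9 - 9*J (g(T, J) = (1 + J)*(-9) = -9 - 9*J)
q(Q) = 3/(-4 - Q)
q(-39) + g(f(4, 1*5), -215) = -3/(4 - 39) + (-9 - 9*(-215)) = -3/(-35) + (-9 + 1935) = -3*(-1/35) + 1926 = 3/35 + 1926 = 67413/35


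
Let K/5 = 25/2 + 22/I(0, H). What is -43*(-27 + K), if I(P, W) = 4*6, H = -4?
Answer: -20683/12 ≈ -1723.6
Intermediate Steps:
I(P, W) = 24
K = 805/12 (K = 5*(25/2 + 22/24) = 5*(25*(1/2) + 22*(1/24)) = 5*(25/2 + 11/12) = 5*(161/12) = 805/12 ≈ 67.083)
-43*(-27 + K) = -43*(-27 + 805/12) = -43*481/12 = -20683/12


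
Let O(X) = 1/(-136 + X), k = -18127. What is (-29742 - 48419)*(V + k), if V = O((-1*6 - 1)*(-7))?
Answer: 123263805050/87 ≈ 1.4168e+9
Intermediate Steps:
V = -1/87 (V = 1/(-136 + (-1*6 - 1)*(-7)) = 1/(-136 + (-6 - 1)*(-7)) = 1/(-136 - 7*(-7)) = 1/(-136 + 49) = 1/(-87) = -1/87 ≈ -0.011494)
(-29742 - 48419)*(V + k) = (-29742 - 48419)*(-1/87 - 18127) = -78161*(-1577050/87) = 123263805050/87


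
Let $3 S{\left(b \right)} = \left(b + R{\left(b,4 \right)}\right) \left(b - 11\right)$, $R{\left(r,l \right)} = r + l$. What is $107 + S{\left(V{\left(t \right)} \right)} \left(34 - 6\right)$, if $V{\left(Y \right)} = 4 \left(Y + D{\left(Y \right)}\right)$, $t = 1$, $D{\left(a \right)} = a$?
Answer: $-453$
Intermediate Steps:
$R{\left(r,l \right)} = l + r$
$V{\left(Y \right)} = 8 Y$ ($V{\left(Y \right)} = 4 \left(Y + Y\right) = 4 \cdot 2 Y = 8 Y$)
$S{\left(b \right)} = \frac{\left(-11 + b\right) \left(4 + 2 b\right)}{3}$ ($S{\left(b \right)} = \frac{\left(b + \left(4 + b\right)\right) \left(b - 11\right)}{3} = \frac{\left(4 + 2 b\right) \left(-11 + b\right)}{3} = \frac{\left(-11 + b\right) \left(4 + 2 b\right)}{3}$)
$107 + S{\left(V{\left(t \right)} \right)} \left(34 - 6\right) = 107 + \left(- \frac{44}{3} - 6 \cdot 8 \cdot 1 + \frac{2 \left(8 \cdot 1\right)^{2}}{3}\right) \left(34 - 6\right) = 107 + \left(- \frac{44}{3} - 48 + \frac{2 \cdot 8^{2}}{3}\right) 28 = 107 + \left(- \frac{44}{3} - 48 + \frac{2}{3} \cdot 64\right) 28 = 107 + \left(- \frac{44}{3} - 48 + \frac{128}{3}\right) 28 = 107 - 560 = -453$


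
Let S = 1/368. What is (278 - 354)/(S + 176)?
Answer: -27968/64769 ≈ -0.43181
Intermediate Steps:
S = 1/368 ≈ 0.0027174
(278 - 354)/(S + 176) = (278 - 354)/(1/368 + 176) = -76/(64769/368) = (368/64769)*(-76) = -27968/64769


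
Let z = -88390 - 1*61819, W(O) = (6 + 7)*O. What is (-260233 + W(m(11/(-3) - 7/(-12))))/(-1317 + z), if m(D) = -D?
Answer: 3122315/1818312 ≈ 1.7171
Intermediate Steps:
W(O) = 13*O
z = -150209 (z = -88390 - 61819 = -150209)
(-260233 + W(m(11/(-3) - 7/(-12))))/(-1317 + z) = (-260233 + 13*(-(11/(-3) - 7/(-12))))/(-1317 - 150209) = (-260233 + 13*(-(11*(-1/3) - 7*(-1/12))))/(-151526) = (-260233 + 13*(-(-11/3 + 7/12)))*(-1/151526) = (-260233 + 13*(-1*(-37/12)))*(-1/151526) = (-260233 + 13*(37/12))*(-1/151526) = (-260233 + 481/12)*(-1/151526) = -3122315/12*(-1/151526) = 3122315/1818312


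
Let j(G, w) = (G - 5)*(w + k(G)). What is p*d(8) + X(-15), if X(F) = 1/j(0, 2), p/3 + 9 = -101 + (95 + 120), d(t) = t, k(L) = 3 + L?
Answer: 62999/25 ≈ 2520.0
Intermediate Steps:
p = 315 (p = -27 + 3*(-101 + (95 + 120)) = -27 + 3*(-101 + 215) = -27 + 3*114 = -27 + 342 = 315)
j(G, w) = (-5 + G)*(3 + G + w) (j(G, w) = (G - 5)*(w + (3 + G)) = (-5 + G)*(3 + G + w))
X(F) = -1/25 (X(F) = 1/(-15 + 0² - 5*2 - 2*0 + 0*2) = 1/(-15 + 0 - 10 + 0 + 0) = 1/(-25) = -1/25)
p*d(8) + X(-15) = 315*8 - 1/25 = 2520 - 1/25 = 62999/25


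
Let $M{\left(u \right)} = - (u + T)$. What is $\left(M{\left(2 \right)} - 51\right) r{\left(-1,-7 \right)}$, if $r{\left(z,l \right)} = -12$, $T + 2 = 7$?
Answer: $696$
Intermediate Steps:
$T = 5$ ($T = -2 + 7 = 5$)
$M{\left(u \right)} = -5 - u$ ($M{\left(u \right)} = - (u + 5) = - (5 + u) = -5 - u$)
$\left(M{\left(2 \right)} - 51\right) r{\left(-1,-7 \right)} = \left(\left(-5 - 2\right) - 51\right) \left(-12\right) = \left(-7 - 51\right) \left(-12\right) = \left(-58\right) \left(-12\right) = 696$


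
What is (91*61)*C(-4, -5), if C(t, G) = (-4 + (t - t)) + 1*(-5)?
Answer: -49959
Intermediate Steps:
C(t, G) = -9 (C(t, G) = (-4 + 0) - 5 = -4 - 5 = -9)
(91*61)*C(-4, -5) = (91*61)*(-9) = 5551*(-9) = -49959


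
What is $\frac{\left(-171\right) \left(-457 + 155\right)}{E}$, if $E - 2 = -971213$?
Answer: $- \frac{17214}{323737} \approx -0.053173$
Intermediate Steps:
$E = -971211$ ($E = 2 - 971213 = -971211$)
$\frac{\left(-171\right) \left(-457 + 155\right)}{E} = \frac{\left(-171\right) \left(-457 + 155\right)}{-971211} = \left(-171\right) \left(-302\right) \left(- \frac{1}{971211}\right) = 51642 \left(- \frac{1}{971211}\right) = - \frac{17214}{323737}$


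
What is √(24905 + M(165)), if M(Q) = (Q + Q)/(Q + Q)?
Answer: √24906 ≈ 157.82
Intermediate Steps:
M(Q) = 1 (M(Q) = (2*Q)/((2*Q)) = (2*Q)*(1/(2*Q)) = 1)
√(24905 + M(165)) = √(24905 + 1) = √24906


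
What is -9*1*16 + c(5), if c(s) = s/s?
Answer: -143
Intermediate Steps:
c(s) = 1
-9*1*16 + c(5) = -9*1*16 + 1 = -9*16 + 1 = -144 + 1 = -143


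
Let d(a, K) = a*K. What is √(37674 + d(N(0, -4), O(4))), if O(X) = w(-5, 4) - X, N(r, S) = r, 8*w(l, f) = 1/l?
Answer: 3*√4186 ≈ 194.10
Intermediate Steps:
w(l, f) = 1/(8*l)
O(X) = -1/40 - X (O(X) = (⅛)/(-5) - X = (⅛)*(-⅕) - X = -1/40 - X)
d(a, K) = K*a
√(37674 + d(N(0, -4), O(4))) = √(37674 + (-1/40 - 1*4)*0) = √(37674 + (-1/40 - 4)*0) = √(37674 - 161/40*0) = √(37674 + 0) = √37674 = 3*√4186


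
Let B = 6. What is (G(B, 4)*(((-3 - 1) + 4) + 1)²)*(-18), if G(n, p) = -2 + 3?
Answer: -18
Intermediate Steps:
G(n, p) = 1
(G(B, 4)*(((-3 - 1) + 4) + 1)²)*(-18) = (1*(((-3 - 1) + 4) + 1)²)*(-18) = (1*((-4 + 4) + 1)²)*(-18) = (1*(0 + 1)²)*(-18) = (1*1²)*(-18) = (1*1)*(-18) = 1*(-18) = -18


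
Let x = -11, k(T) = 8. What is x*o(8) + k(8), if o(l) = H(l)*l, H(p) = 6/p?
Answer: -58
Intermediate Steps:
o(l) = 6 (o(l) = (6/l)*l = 6)
x*o(8) + k(8) = -11*6 + 8 = -66 + 8 = -58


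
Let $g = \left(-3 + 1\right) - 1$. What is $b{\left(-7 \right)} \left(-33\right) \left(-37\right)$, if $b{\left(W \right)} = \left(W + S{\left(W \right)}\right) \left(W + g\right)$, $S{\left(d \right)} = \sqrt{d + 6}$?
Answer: $85470 - 12210 i \approx 85470.0 - 12210.0 i$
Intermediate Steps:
$g = -3$ ($g = -2 - 1 = -3$)
$S{\left(d \right)} = \sqrt{6 + d}$
$b{\left(W \right)} = \left(-3 + W\right) \left(W + \sqrt{6 + W}\right)$ ($b{\left(W \right)} = \left(W + \sqrt{6 + W}\right) \left(W - 3\right) = \left(W + \sqrt{6 + W}\right) \left(-3 + W\right) = \left(-3 + W\right) \left(W + \sqrt{6 + W}\right)$)
$b{\left(-7 \right)} \left(-33\right) \left(-37\right) = \left(\left(-7\right)^{2} - -21 - 3 \sqrt{6 - 7} - 7 \sqrt{6 - 7}\right) \left(-33\right) \left(-37\right) = \left(49 + 21 - 3 \sqrt{-1} - 7 \sqrt{-1}\right) \left(-33\right) \left(-37\right) = \left(49 + 21 - 3 i - 7 i\right) \left(-33\right) \left(-37\right) = \left(70 - 10 i\right) \left(-33\right) \left(-37\right) = \left(-2310 + 330 i\right) \left(-37\right) = 85470 - 12210 i$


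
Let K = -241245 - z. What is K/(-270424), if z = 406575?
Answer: 161955/67606 ≈ 2.3956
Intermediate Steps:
K = -647820 (K = -241245 - 1*406575 = -241245 - 406575 = -647820)
K/(-270424) = -647820/(-270424) = -647820*(-1/270424) = 161955/67606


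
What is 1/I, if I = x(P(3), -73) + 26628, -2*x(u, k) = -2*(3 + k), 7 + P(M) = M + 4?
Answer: 1/26558 ≈ 3.7653e-5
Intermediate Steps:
P(M) = -3 + M (P(M) = -7 + (M + 4) = -7 + (4 + M) = -3 + M)
x(u, k) = 3 + k (x(u, k) = -(-1)*(3 + k) = -(-6 - 2*k)/2 = 3 + k)
I = 26558 (I = (3 - 73) + 26628 = -70 + 26628 = 26558)
1/I = 1/26558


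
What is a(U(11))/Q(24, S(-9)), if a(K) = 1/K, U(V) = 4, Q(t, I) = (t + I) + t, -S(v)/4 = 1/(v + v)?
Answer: 9/1736 ≈ 0.0051843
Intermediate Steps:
S(v) = -2/v (S(v) = -4/(v + v) = -4*1/(2*v) = -2/v)
Q(t, I) = I + 2*t (Q(t, I) = (I + t) + t = I + 2*t)
a(U(11))/Q(24, S(-9)) = 1/(4*(-2/(-9) + 2*24)) = 1/(4*(-2*(-1/9) + 48)) = 1/(4*(2/9 + 48)) = 1/(4*(434/9)) = (1/4)*(9/434) = 9/1736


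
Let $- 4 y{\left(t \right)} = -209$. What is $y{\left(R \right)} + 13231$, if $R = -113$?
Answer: $\frac{53133}{4} \approx 13283.0$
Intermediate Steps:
$y{\left(t \right)} = \frac{209}{4}$ ($y{\left(t \right)} = \left(- \frac{1}{4}\right) \left(-209\right) = \frac{209}{4}$)
$y{\left(R \right)} + 13231 = \frac{209}{4} + 13231 = \frac{53133}{4}$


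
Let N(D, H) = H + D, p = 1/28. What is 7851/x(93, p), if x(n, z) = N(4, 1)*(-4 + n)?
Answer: 7851/445 ≈ 17.643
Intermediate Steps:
p = 1/28 ≈ 0.035714
N(D, H) = D + H
x(n, z) = -20 + 5*n (x(n, z) = (4 + 1)*(-4 + n) = 5*(-4 + n) = -20 + 5*n)
7851/x(93, p) = 7851/(-20 + 5*93) = 7851/(-20 + 465) = 7851/445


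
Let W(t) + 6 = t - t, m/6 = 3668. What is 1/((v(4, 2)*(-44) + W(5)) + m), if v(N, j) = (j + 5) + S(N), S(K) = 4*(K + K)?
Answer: 1/20286 ≈ 4.9295e-5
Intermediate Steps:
S(K) = 8*K (S(K) = 4*(2*K) = 8*K)
v(N, j) = 5 + j + 8*N (v(N, j) = (j + 5) + 8*N = (5 + j) + 8*N = 5 + j + 8*N)
m = 22008 (m = 6*3668 = 22008)
W(t) = -6 (W(t) = -6 + (t - t) = -6 + 0 = -6)
1/((v(4, 2)*(-44) + W(5)) + m) = 1/(((5 + 2 + 8*4)*(-44) - 6) + 22008) = 1/(((5 + 2 + 32)*(-44) - 6) + 22008) = 1/((39*(-44) - 6) + 22008) = 1/((-1716 - 6) + 22008) = 1/(-1722 + 22008) = 1/20286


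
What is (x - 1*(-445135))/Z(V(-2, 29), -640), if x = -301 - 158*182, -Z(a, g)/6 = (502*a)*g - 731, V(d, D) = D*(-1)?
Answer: -208039/27949167 ≈ -0.0074435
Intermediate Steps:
V(d, D) = -D
Z(a, g) = 4386 - 3012*a*g (Z(a, g) = -6*((502*a)*g - 731) = -6*(502*a*g - 731) = -6*(-731 + 502*a*g) = 4386 - 3012*a*g)
x = -29057 (x = -301 - 28756 = -29057)
(x - 1*(-445135))/Z(V(-2, 29), -640) = (-29057 - 1*(-445135))/(4386 - 3012*(-1*29)*(-640)) = (-29057 + 445135)/(4386 - 3012*(-29)*(-640)) = 416078/(4386 - 55902720) = 416078/(-55898334) = 416078*(-1/55898334) = -208039/27949167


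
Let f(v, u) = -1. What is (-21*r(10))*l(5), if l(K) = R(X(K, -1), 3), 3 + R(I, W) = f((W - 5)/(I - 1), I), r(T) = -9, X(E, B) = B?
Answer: -756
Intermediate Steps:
R(I, W) = -4 (R(I, W) = -3 - 1 = -4)
l(K) = -4
(-21*r(10))*l(5) = -21*(-9)*(-4) = 189*(-4) = -756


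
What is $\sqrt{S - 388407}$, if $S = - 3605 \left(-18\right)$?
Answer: $i \sqrt{323517} \approx 568.79 i$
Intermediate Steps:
$S = 64890$ ($S = \left(-1\right) \left(-64890\right) = 64890$)
$\sqrt{S - 388407} = \sqrt{64890 - 388407} = \sqrt{-323517} = i \sqrt{323517}$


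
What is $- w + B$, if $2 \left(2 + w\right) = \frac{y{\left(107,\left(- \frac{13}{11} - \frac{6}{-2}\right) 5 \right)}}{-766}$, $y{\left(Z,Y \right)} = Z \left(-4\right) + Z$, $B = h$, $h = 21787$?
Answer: $\frac{33380427}{1532} \approx 21789.0$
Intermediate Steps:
$B = 21787$
$y{\left(Z,Y \right)} = - 3 Z$ ($y{\left(Z,Y \right)} = - 4 Z + Z = - 3 Z$)
$w = - \frac{2743}{1532}$ ($w = -2 + \frac{\left(-3\right) 107 \frac{1}{-766}}{2} = -2 + \frac{\left(-321\right) \left(- \frac{1}{766}\right)}{2} = -2 + \frac{1}{2} \cdot \frac{321}{766} = -2 + \frac{321}{1532} = - \frac{2743}{1532} \approx -1.7905$)
$- w + B = \left(-1\right) \left(- \frac{2743}{1532}\right) + 21787 = \frac{2743}{1532} + 21787 = \frac{33380427}{1532}$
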